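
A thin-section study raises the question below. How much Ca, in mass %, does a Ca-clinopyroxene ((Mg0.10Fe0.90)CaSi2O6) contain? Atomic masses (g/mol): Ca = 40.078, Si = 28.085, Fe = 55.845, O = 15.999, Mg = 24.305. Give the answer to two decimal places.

16.36 mass %

M((Mg0.10Fe0.90)CaSi2O6) = 244.933 g/mol.
Ca contributes 1 × 40.078 = 40.078 g per mole.
40.078/244.933 = 0.1636 → 16.36%.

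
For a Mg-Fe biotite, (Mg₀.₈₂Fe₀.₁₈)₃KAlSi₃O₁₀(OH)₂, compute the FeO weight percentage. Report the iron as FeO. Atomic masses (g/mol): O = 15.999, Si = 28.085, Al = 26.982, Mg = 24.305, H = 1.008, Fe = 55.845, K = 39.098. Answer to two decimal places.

Molar mass of (Mg₀.₈₂Fe₀.₁₈)₃KAlSi₃O₁₀(OH)₂ = 2.46×24.305 + 0.54×55.845 + 1×39.098 + 1×26.982 + 3×28.085 + 12×15.999 + 2×1.008 = 434.286 g/mol.
Each formula unit contains 0.54 Fe, equivalent to 0.54/1 = 0.5400 mol FeO.
M(FeO) = 1×55.845 + 1×15.999 = 71.844 g/mol.
Mass of FeO per formula unit = 0.5400 × 71.844 = 38.796 g.
FeO wt% = 38.796 / 434.286 × 100 = 8.93%.

8.93 wt%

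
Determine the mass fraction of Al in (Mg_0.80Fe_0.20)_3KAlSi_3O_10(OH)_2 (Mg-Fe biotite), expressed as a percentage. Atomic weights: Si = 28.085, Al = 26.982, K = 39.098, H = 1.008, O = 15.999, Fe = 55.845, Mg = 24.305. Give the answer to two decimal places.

Formula mass = 2.40*24.305 + 0.60*55.845 + 1*39.098 + 1*26.982 + 3*28.085 + 12*15.999 + 2*1.008 = 436.178 g/mol, of which 26.982 g is Al.
So Al makes up 26.982/436.178 = 0.0619 of the mass, i.e. 6.19%.

6.19 weight percent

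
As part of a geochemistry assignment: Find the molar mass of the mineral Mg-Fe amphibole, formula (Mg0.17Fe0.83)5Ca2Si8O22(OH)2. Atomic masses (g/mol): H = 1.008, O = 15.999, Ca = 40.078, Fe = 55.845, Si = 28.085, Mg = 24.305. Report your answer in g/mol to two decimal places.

The formula mass is the sum 0.85·24.305 + 4.15·55.845 + 2·40.078 + 8·28.085 + 24·15.999 + 2·1.008.

943.24 g/mol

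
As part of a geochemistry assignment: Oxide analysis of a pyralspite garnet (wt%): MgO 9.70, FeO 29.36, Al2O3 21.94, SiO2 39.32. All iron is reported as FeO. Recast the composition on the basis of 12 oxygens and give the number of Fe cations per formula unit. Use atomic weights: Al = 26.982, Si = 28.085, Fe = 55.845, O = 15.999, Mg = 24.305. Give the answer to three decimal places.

9.70 wt% MgO ÷ 40.304 g/mol = 0.24067 mol, giving 0.24067 Mg and 0.24067 O.
29.36 wt% FeO ÷ 71.844 g/mol = 0.40866 mol, giving 0.40866 Fe and 0.40866 O.
21.94 wt% Al2O3 ÷ 101.961 g/mol = 0.21518 mol, giving 0.43036 Al and 0.64554 O.
39.32 wt% SiO2 ÷ 60.083 g/mol = 0.65443 mol, giving 0.65443 Si and 1.30886 O.
Oxygen sums to 2.60373; scaling by 12/2.60373 = 4.60877 puts the formula on 12 O.
Fe: 0.40866 × 4.60877 = 1.883 atoms per formula unit.

1.883 Fe apfu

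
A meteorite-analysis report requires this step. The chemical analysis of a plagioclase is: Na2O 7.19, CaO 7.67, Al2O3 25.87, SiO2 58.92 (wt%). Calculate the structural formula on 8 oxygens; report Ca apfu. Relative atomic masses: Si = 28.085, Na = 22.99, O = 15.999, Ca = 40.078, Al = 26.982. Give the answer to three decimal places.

7.19 wt% Na2O ÷ 61.979 g/mol = 0.11601 mol, giving 0.23202 Na and 0.11601 O.
7.67 wt% CaO ÷ 56.077 g/mol = 0.13678 mol, giving 0.13678 Ca and 0.13678 O.
25.87 wt% Al2O3 ÷ 101.961 g/mol = 0.25372 mol, giving 0.50744 Al and 0.76116 O.
58.92 wt% SiO2 ÷ 60.083 g/mol = 0.98064 mol, giving 0.98064 Si and 1.96128 O.
Oxygen sums to 2.97523; scaling by 8/2.97523 = 2.68887 puts the formula on 8 O.
Ca: 0.13678 × 2.68887 = 0.368 atoms per formula unit.

0.368 Ca apfu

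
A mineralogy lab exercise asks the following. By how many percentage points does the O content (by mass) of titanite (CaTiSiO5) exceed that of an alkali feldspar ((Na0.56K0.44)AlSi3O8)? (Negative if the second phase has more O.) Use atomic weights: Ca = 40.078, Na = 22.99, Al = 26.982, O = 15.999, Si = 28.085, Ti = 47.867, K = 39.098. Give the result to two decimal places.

O in CaTiSiO5: molar mass 196.025 g/mol; 5×15.999 = 79.995 g → 40.81 wt%.
O in (Na0.56K0.44)AlSi3O8: molar mass 269.307 g/mol; 8×15.999 = 127.992 g → 47.53 wt%.
Difference = 40.81 − 47.53 = -6.72 percentage points.

-6.72 percentage points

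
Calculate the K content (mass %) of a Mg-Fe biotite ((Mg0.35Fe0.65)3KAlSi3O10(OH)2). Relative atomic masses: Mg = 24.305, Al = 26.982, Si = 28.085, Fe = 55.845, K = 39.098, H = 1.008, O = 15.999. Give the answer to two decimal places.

8.17 mass %

Molar mass of (Mg0.35Fe0.65)3KAlSi3O10(OH)2: 1.05*24.305 + 1.95*55.845 + 1*39.098 + 1*26.982 + 3*28.085 + 12*15.999 + 2*1.008 = 478.757 g/mol.
Mass of K per formula unit: 1 × 39.098 = 39.098 g.
Weight fraction K = 39.098 / 478.757 = 0.0817.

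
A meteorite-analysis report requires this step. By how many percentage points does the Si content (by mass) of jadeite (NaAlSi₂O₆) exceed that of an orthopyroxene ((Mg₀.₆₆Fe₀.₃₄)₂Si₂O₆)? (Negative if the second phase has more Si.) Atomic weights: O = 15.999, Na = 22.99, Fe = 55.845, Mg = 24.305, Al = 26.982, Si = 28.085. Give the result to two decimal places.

Si in NaAlSi₂O₆: molar mass 202.136 g/mol; 2×28.085 = 56.170 g → 27.79 wt%.
Si in (Mg₀.₆₆Fe₀.₃₄)₂Si₂O₆: molar mass 222.221 g/mol; 2×28.085 = 56.170 g → 25.28 wt%.
Difference = 27.79 − 25.28 = 2.51 percentage points.

2.51 percentage points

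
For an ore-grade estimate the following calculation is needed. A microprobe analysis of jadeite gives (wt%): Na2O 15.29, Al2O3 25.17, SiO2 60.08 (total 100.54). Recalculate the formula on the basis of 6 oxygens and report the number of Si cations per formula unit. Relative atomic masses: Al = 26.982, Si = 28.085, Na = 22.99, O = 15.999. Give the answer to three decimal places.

2.008 Si apfu

Na2O (M=61.979): mol = 0.24670; Na = 0.49340, O = 0.24670.
Al2O3 (M=101.961): mol = 0.24686; Al = 0.49372, O = 0.74058.
SiO2 (M=60.083): mol = 0.99995; Si = 0.99995, O = 1.99990.
ΣO = 2.98718; factor = 6/ΣO = 2.00858.
Si apfu = 0.99995 × 2.00858 = 2.008.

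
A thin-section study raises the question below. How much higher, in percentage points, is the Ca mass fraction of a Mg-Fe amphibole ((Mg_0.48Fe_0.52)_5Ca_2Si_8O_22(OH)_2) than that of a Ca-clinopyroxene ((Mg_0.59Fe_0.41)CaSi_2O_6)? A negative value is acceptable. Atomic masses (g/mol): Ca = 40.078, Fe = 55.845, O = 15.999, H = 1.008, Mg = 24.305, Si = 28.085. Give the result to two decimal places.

-8.50 percentage points

Ca in (Mg_0.48Fe_0.52)_5Ca_2Si_8O_22(OH)_2: molar mass 894.357 g/mol; 2×40.078 = 80.156 g → 8.96 wt%.
Ca in (Mg_0.59Fe_0.41)CaSi_2O_6: molar mass 229.478 g/mol; 1×40.078 = 40.078 g → 17.46 wt%.
Difference = 8.96 − 17.46 = -8.50 percentage points.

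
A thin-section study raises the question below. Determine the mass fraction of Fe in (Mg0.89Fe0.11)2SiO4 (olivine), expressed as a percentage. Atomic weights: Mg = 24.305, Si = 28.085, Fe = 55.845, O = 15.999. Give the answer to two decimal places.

Formula mass = 1.78×24.305 + 0.22×55.845 + 1×28.085 + 4×15.999 = 147.630 g/mol, of which 12.286 g is Fe.
So Fe makes up 12.286/147.630 = 0.0832 of the mass, i.e. 8.32%.

8.32 mass %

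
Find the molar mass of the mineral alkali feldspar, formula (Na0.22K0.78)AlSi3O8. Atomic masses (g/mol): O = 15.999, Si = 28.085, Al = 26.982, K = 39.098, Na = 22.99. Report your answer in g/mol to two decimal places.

274.78 g/mol

M = 0.22*22.99 + 0.78*39.098 + 1*26.982 + 3*28.085 + 8*15.999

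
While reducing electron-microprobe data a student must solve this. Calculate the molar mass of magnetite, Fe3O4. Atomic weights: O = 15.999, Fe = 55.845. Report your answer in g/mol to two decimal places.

Fe: 3 × 55.845 = 167.5350
O: 4 × 15.999 = 63.9960
Summing the contributions gives the formula mass.

231.53 g/mol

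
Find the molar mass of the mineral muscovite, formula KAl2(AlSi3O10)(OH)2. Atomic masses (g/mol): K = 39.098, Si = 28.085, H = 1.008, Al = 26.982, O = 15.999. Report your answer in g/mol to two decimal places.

398.30 g/mol

K: 1 × 39.098 = 39.0980
Al: 3 × 26.982 = 80.9460
Si: 3 × 28.085 = 84.2550
O: 12 × 15.999 = 191.9880
H: 2 × 1.008 = 2.0160
Summing the contributions gives the formula mass.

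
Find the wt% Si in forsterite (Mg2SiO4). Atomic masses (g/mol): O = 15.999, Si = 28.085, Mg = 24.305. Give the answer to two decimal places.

Molar mass of Mg2SiO4: 2*24.305 + 1*28.085 + 4*15.999 = 140.691 g/mol.
Mass of Si per formula unit: 1 × 28.085 = 28.085 g.
Weight fraction Si = 28.085 / 140.691 = 0.1996.

19.96 mass %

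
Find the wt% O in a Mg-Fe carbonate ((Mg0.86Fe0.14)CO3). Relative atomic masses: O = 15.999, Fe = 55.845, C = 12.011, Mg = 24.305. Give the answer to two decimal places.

54.09 weight percent

Molar mass of (Mg0.86Fe0.14)CO3: 0.86×24.305 + 0.14×55.845 + 1×12.011 + 3×15.999 = 88.729 g/mol.
Mass of O per formula unit: 3 × 15.999 = 47.997 g.
Weight fraction O = 47.997 / 88.729 = 0.5409.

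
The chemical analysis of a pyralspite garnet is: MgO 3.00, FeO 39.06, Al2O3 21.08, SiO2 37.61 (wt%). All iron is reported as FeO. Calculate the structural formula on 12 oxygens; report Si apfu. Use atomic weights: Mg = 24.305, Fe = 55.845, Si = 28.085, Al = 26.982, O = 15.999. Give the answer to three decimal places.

3.016 Si apfu

3.00 wt% MgO ÷ 40.304 g/mol = 0.07443 mol, giving 0.07443 Mg and 0.07443 O.
39.06 wt% FeO ÷ 71.844 g/mol = 0.54368 mol, giving 0.54368 Fe and 0.54368 O.
21.08 wt% Al2O3 ÷ 101.961 g/mol = 0.20675 mol, giving 0.41350 Al and 0.62025 O.
37.61 wt% SiO2 ÷ 60.083 g/mol = 0.62597 mol, giving 0.62597 Si and 1.25194 O.
Oxygen sums to 2.49030; scaling by 12/2.49030 = 4.81870 puts the formula on 12 O.
Si: 0.62597 × 4.81870 = 3.016 atoms per formula unit.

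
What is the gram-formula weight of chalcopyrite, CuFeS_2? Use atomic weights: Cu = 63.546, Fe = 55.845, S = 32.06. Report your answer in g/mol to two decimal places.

M = 1·63.546 + 1·55.845 + 2·32.06

183.51 g/mol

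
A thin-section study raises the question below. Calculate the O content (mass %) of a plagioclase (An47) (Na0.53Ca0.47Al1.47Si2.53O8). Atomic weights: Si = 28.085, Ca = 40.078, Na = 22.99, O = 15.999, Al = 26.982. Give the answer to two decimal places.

M(Na0.53Ca0.47Al1.47Si2.53O8) = 269.732 g/mol.
O contributes 8 × 15.999 = 127.992 g per mole.
127.992/269.732 = 0.4745 → 47.45%.

47.45 mass %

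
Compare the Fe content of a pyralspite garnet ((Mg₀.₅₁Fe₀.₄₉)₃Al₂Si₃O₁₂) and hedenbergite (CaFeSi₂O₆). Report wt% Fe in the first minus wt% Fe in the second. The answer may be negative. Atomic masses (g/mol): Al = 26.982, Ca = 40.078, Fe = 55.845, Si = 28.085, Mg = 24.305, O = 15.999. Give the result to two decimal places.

First mineral: 82.092 g Fe in 449.486 g formula = 18.26 wt% Fe.
Second mineral: 55.845 g Fe in 248.087 g formula = 22.51 wt% Fe.
18.26% − 22.51% gives a difference of -4.25 percentage points.

-4.25 percentage points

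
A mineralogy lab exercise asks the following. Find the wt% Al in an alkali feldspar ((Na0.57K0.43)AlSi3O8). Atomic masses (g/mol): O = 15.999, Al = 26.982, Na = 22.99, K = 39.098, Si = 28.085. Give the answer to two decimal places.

10.03 mass %

Molar mass of (Na0.57K0.43)AlSi3O8: 0.57*22.99 + 0.43*39.098 + 1*26.982 + 3*28.085 + 8*15.999 = 269.145 g/mol.
Mass of Al per formula unit: 1 × 26.982 = 26.982 g.
Weight fraction Al = 26.982 / 269.145 = 0.1003.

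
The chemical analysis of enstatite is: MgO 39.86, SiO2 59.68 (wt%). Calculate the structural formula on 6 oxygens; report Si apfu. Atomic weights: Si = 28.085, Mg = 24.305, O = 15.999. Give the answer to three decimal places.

2.003 Si apfu

MgO (M=40.304): mol = 0.98898; Mg = 0.98898, O = 0.98898.
SiO2 (M=60.083): mol = 0.99329; Si = 0.99329, O = 1.98658.
ΣO = 2.97556; factor = 6/ΣO = 2.01643.
Si apfu = 0.99329 × 2.01643 = 2.003.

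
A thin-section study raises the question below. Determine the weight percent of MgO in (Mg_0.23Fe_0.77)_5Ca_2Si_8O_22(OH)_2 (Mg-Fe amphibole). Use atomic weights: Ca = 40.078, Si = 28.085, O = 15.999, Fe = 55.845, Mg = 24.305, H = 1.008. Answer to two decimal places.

4.96 wt%

M((Mg_0.23Fe_0.77)_5Ca_2Si_8O_22(OH)_2) = 933.782 g/mol; M(MgO) = 40.304 g/mol.
Moles MgO per formula unit = 1.15 Mg ÷ 1 = 1.1500.
MgO fraction = (1.1500 × 40.304) / 933.782 = 46.350/933.782 = 0.0496.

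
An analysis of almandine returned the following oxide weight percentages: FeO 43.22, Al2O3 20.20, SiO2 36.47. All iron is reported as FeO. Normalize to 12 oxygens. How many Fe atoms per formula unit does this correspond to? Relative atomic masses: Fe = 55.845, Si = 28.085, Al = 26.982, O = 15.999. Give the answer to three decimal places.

FeO (M=71.844): mol = 0.60158; Fe = 0.60158, O = 0.60158.
Al2O3 (M=101.961): mol = 0.19811; Al = 0.39622, O = 0.59433.
SiO2 (M=60.083): mol = 0.60699; Si = 0.60699, O = 1.21398.
ΣO = 2.40989; factor = 12/ΣO = 4.97948.
Fe apfu = 0.60158 × 4.97948 = 2.996.

2.996 Fe apfu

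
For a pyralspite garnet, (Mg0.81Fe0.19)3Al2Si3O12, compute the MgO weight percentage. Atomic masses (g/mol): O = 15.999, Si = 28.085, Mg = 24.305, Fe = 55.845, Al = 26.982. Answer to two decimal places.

Formula mass = 421.100 g/mol.
2.43 Mg → 2.4300 mol MgO per formula unit; M(MgO) = 40.304, so MgO mass = 97.939 g.
97.939/421.100 × 100 = 23.26 wt%.

23.26 wt%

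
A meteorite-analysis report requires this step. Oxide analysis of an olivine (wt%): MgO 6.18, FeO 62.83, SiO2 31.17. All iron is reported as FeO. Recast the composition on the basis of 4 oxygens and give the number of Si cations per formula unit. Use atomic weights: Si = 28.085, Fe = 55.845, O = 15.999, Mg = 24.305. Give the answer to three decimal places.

6.18 wt% MgO ÷ 40.304 g/mol = 0.15333 mol, giving 0.15333 Mg and 0.15333 O.
62.83 wt% FeO ÷ 71.844 g/mol = 0.87453 mol, giving 0.87453 Fe and 0.87453 O.
31.17 wt% SiO2 ÷ 60.083 g/mol = 0.51878 mol, giving 0.51878 Si and 1.03756 O.
Oxygen sums to 2.06542; scaling by 4/2.06542 = 1.93665 puts the formula on 4 O.
Si: 0.51878 × 1.93665 = 1.005 atoms per formula unit.

1.005 Si apfu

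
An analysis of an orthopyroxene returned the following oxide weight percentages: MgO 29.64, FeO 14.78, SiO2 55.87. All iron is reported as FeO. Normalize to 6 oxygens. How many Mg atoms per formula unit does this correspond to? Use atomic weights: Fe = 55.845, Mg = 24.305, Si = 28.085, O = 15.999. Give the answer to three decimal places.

MgO: 29.64/40.304 = 0.73541 mol → 0.73541 mol Mg, 0.73541 mol O.
FeO: 14.78/71.844 = 0.20572 mol → 0.20572 mol Fe, 0.20572 mol O.
SiO2: 55.87/60.083 = 0.92988 mol → 0.92988 mol Si, 1.85976 mol O.
Total oxygen = 2.80089 mol. Normalization factor = 6/2.80089 = 2.14218.
Mg per 6 O = 0.73541 × 2.14218 = 1.575.

1.575 Mg apfu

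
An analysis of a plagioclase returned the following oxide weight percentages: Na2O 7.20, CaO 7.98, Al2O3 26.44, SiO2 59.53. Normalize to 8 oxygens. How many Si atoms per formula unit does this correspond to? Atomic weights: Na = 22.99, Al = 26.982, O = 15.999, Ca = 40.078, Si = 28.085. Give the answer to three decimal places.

2.626 Si apfu

Na2O (M=61.979): mol = 0.11617; Na = 0.23234, O = 0.11617.
CaO (M=56.077): mol = 0.14230; Ca = 0.14230, O = 0.14230.
Al2O3 (M=101.961): mol = 0.25931; Al = 0.51862, O = 0.77793.
SiO2 (M=60.083): mol = 0.99080; Si = 0.99080, O = 1.98160.
ΣO = 3.01800; factor = 8/ΣO = 2.65076.
Si apfu = 0.99080 × 2.65076 = 2.626.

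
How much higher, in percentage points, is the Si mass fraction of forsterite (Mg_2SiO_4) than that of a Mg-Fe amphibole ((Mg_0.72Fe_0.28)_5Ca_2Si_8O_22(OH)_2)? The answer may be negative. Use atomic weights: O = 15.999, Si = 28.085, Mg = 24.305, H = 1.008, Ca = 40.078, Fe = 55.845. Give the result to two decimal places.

-6.27 percentage points

Si in Mg_2SiO_4: molar mass 140.691 g/mol; 1×28.085 = 28.085 g → 19.96 wt%.
Si in (Mg_0.72Fe_0.28)_5Ca_2Si_8O_22(OH)_2: molar mass 856.509 g/mol; 8×28.085 = 224.680 g → 26.23 wt%.
Difference = 19.96 − 26.23 = -6.27 percentage points.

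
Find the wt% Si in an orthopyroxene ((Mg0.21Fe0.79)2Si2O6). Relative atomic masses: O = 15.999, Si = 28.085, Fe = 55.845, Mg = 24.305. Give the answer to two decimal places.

22.41 wt%

Formula mass = 0.42*24.305 + 1.58*55.845 + 2*28.085 + 6*15.999 = 250.607 g/mol, of which 56.170 g is Si.
So Si makes up 56.170/250.607 = 0.2241 of the mass, i.e. 22.41%.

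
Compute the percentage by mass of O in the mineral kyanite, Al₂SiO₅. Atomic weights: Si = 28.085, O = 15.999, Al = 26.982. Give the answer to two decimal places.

Formula mass = 2*26.982 + 1*28.085 + 5*15.999 = 162.044 g/mol, of which 79.995 g is O.
So O makes up 79.995/162.044 = 0.4937 of the mass, i.e. 49.37%.

49.37 mass %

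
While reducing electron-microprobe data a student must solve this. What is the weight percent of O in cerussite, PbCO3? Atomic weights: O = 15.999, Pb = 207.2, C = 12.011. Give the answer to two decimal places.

M(PbCO3) = 267.208 g/mol.
O contributes 3 × 15.999 = 47.997 g per mole.
47.997/267.208 = 0.1796 → 17.96%.

17.96 weight percent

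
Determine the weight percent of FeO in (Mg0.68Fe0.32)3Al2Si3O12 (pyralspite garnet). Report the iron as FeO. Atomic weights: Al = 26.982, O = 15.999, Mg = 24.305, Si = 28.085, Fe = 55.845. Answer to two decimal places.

15.91 wt%

Molar mass of (Mg0.68Fe0.32)3Al2Si3O12 = 2.04*24.305 + 0.96*55.845 + 2*26.982 + 3*28.085 + 12*15.999 = 433.400 g/mol.
Each formula unit contains 0.96 Fe, equivalent to 0.96/1 = 0.9600 mol FeO.
M(FeO) = 1×55.845 + 1×15.999 = 71.844 g/mol.
Mass of FeO per formula unit = 0.9600 × 71.844 = 68.970 g.
FeO wt% = 68.970 / 433.400 × 100 = 15.91%.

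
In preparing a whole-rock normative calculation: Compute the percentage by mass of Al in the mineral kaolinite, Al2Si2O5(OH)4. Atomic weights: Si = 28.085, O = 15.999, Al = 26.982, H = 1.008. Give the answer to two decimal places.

M(Al2Si2O5(OH)4) = 258.157 g/mol.
Al contributes 2 × 26.982 = 53.964 g per mole.
53.964/258.157 = 0.2090 → 20.90%.

20.90 wt%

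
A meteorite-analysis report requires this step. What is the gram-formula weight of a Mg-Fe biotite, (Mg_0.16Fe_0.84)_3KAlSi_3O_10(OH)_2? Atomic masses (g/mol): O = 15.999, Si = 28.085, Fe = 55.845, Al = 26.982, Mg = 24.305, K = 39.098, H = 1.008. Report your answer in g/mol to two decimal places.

Mg: 0.48 × 24.305 = 11.6664
Fe: 2.52 × 55.845 = 140.7294
K: 1 × 39.098 = 39.0980
Al: 1 × 26.982 = 26.9820
Si: 3 × 28.085 = 84.2550
O: 12 × 15.999 = 191.9880
H: 2 × 1.008 = 2.0160
Summing the contributions gives the formula mass.

496.73 g/mol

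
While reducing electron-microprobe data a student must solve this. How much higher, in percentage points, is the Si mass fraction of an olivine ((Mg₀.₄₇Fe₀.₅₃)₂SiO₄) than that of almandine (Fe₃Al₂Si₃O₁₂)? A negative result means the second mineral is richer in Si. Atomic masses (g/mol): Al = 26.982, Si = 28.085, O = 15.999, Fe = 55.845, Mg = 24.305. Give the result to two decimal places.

First mineral: 28.085 g Si in 174.123 g formula = 16.13 wt% Si.
Second mineral: 84.255 g Si in 497.742 g formula = 16.93 wt% Si.
16.13% − 16.93% gives a difference of -0.80 percentage points.

-0.80 percentage points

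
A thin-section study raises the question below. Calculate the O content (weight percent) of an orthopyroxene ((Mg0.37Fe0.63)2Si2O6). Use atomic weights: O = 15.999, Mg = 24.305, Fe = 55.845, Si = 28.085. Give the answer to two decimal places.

39.91 weight percent

Molar mass of (Mg0.37Fe0.63)2Si2O6: 0.74·24.305 + 1.26·55.845 + 2·28.085 + 6·15.999 = 240.514 g/mol.
Mass of O per formula unit: 6 × 15.999 = 95.994 g.
Weight fraction O = 95.994 / 240.514 = 0.3991.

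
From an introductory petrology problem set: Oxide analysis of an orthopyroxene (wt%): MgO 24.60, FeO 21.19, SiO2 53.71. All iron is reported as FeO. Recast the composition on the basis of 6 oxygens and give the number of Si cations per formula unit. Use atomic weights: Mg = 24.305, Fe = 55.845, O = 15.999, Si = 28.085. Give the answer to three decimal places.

MgO (M=40.304): mol = 0.61036; Mg = 0.61036, O = 0.61036.
FeO (M=71.844): mol = 0.29494; Fe = 0.29494, O = 0.29494.
SiO2 (M=60.083): mol = 0.89393; Si = 0.89393, O = 1.78786.
ΣO = 2.69316; factor = 6/ΣO = 2.22787.
Si apfu = 0.89393 × 2.22787 = 1.992.

1.992 Si apfu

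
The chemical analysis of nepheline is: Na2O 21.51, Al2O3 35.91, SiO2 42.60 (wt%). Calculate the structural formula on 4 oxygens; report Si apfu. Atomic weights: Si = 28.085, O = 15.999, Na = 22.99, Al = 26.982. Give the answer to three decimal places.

Na2O (M=61.979): mol = 0.34705; Na = 0.69410, O = 0.34705.
Al2O3 (M=101.961): mol = 0.35219; Al = 0.70438, O = 1.05657.
SiO2 (M=60.083): mol = 0.70902; Si = 0.70902, O = 1.41804.
ΣO = 2.82166; factor = 4/ΣO = 1.41761.
Si apfu = 0.70902 × 1.41761 = 1.005.

1.005 Si apfu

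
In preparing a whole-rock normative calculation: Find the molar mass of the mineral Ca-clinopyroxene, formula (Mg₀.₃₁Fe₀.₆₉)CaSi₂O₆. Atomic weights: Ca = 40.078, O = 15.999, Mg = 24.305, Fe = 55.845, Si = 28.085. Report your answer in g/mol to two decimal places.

238.31 g/mol

M = 0.31·24.305 + 0.69·55.845 + 1·40.078 + 2·28.085 + 6·15.999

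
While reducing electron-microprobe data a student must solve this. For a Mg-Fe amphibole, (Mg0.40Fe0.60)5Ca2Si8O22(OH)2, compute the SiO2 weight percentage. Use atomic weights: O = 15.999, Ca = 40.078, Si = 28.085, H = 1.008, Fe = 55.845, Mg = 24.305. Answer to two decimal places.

Formula mass = 906.973 g/mol.
8 Si → 8.0000 mol SiO2 per formula unit; M(SiO2) = 60.083, so SiO2 mass = 480.664 g.
480.664/906.973 × 100 = 53.00 wt%.

53.00 wt%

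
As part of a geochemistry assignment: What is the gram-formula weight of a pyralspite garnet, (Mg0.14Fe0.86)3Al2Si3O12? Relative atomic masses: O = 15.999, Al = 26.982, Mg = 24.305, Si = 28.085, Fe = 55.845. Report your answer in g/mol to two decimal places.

484.50 g/mol

Mg: 0.42 × 24.305 = 10.2081
Fe: 2.58 × 55.845 = 144.0801
Al: 2 × 26.982 = 53.9640
Si: 3 × 28.085 = 84.2550
O: 12 × 15.999 = 191.9880
Summing the contributions gives the formula mass.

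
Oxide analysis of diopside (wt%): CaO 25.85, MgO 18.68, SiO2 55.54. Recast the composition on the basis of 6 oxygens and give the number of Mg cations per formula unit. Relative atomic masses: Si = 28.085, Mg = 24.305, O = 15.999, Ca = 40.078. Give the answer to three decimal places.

CaO: 25.85/56.077 = 0.46097 mol → 0.46097 mol Ca, 0.46097 mol O.
MgO: 18.68/40.304 = 0.46348 mol → 0.46348 mol Mg, 0.46348 mol O.
SiO2: 55.54/60.083 = 0.92439 mol → 0.92439 mol Si, 1.84878 mol O.
Total oxygen = 2.77323 mol. Normalization factor = 6/2.77323 = 2.16354.
Mg per 6 O = 0.46348 × 2.16354 = 1.003.

1.003 Mg apfu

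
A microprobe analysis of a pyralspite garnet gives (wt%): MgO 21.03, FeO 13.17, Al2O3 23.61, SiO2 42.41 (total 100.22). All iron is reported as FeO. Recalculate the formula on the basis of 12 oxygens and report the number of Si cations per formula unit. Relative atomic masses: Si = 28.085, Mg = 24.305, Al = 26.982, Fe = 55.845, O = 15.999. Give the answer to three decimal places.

3.013 Si apfu

MgO: 21.03/40.304 = 0.52178 mol → 0.52178 mol Mg, 0.52178 mol O.
FeO: 13.17/71.844 = 0.18331 mol → 0.18331 mol Fe, 0.18331 mol O.
Al2O3: 23.61/101.961 = 0.23156 mol → 0.46312 mol Al, 0.69468 mol O.
SiO2: 42.41/60.083 = 0.70586 mol → 0.70586 mol Si, 1.41172 mol O.
Total oxygen = 2.81149 mol. Normalization factor = 12/2.81149 = 4.26820.
Si per 12 O = 0.70586 × 4.26820 = 3.013.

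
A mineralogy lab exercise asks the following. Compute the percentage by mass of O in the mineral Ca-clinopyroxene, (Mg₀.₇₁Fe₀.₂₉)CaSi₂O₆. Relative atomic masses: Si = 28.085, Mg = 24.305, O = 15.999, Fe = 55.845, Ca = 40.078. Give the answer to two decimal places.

Formula mass = 0.71*24.305 + 0.29*55.845 + 1*40.078 + 2*28.085 + 6*15.999 = 225.694 g/mol, of which 95.994 g is O.
So O makes up 95.994/225.694 = 0.4253 of the mass, i.e. 42.53%.

42.53 weight percent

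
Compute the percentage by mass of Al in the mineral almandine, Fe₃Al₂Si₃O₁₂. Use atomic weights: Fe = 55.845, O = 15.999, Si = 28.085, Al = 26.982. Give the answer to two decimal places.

M(Fe₃Al₂Si₃O₁₂) = 497.742 g/mol.
Al contributes 2 × 26.982 = 53.964 g per mole.
53.964/497.742 = 0.1084 → 10.84%.

10.84 weight percent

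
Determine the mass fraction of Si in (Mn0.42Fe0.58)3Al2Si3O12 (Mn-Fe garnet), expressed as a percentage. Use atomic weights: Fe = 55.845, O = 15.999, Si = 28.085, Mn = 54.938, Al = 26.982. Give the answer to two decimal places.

16.97 wt%

Formula mass = 1.26*54.938 + 1.74*55.845 + 2*26.982 + 3*28.085 + 12*15.999 = 496.599 g/mol, of which 84.255 g is Si.
So Si makes up 84.255/496.599 = 0.1697 of the mass, i.e. 16.97%.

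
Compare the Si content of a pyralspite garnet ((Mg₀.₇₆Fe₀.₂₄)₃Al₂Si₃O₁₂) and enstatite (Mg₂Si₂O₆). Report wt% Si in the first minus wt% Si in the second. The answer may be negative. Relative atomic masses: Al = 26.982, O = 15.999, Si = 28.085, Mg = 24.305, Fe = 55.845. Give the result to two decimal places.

-8.19 percentage points

Si in (Mg₀.₇₆Fe₀.₂₄)₃Al₂Si₃O₁₂: molar mass 425.831 g/mol; 3×28.085 = 84.255 g → 19.79 wt%.
Si in Mg₂Si₂O₆: molar mass 200.774 g/mol; 2×28.085 = 56.170 g → 27.98 wt%.
Difference = 19.79 − 27.98 = -8.19 percentage points.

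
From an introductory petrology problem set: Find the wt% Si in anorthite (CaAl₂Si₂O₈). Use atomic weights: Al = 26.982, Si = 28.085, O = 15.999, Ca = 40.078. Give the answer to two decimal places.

Formula mass = 1×40.078 + 2×26.982 + 2×28.085 + 8×15.999 = 278.204 g/mol, of which 56.170 g is Si.
So Si makes up 56.170/278.204 = 0.2019 of the mass, i.e. 20.19%.

20.19 weight percent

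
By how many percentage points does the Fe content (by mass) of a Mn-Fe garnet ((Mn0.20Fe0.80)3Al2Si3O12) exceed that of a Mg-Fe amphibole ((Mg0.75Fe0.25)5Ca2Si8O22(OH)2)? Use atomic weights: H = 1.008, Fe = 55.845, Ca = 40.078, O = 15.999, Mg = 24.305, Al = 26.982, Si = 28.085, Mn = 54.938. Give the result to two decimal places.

M((Mn0.20Fe0.80)3Al2Si3O12) = 497.198 g/mol, so wt% Fe = 134.028/497.198 × 100 = 26.96%.
M((Mg0.75Fe0.25)5Ca2Si8O22(OH)2) = 851.778 g/mol, so wt% Fe = 69.806/851.778 × 100 = 8.20%.
26.96 − 8.20 = 18.76 pp.

18.76 percentage points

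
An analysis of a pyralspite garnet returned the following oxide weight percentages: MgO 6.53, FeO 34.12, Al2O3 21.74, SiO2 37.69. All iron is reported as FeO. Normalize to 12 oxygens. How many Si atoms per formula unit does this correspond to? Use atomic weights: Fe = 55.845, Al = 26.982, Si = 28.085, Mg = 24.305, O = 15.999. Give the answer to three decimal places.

6.53 wt% MgO ÷ 40.304 g/mol = 0.16202 mol, giving 0.16202 Mg and 0.16202 O.
34.12 wt% FeO ÷ 71.844 g/mol = 0.47492 mol, giving 0.47492 Fe and 0.47492 O.
21.74 wt% Al2O3 ÷ 101.961 g/mol = 0.21322 mol, giving 0.42644 Al and 0.63966 O.
37.69 wt% SiO2 ÷ 60.083 g/mol = 0.62730 mol, giving 0.62730 Si and 1.25460 O.
Oxygen sums to 2.53120; scaling by 12/2.53120 = 4.74083 puts the formula on 12 O.
Si: 0.62730 × 4.74083 = 2.974 atoms per formula unit.

2.974 Si apfu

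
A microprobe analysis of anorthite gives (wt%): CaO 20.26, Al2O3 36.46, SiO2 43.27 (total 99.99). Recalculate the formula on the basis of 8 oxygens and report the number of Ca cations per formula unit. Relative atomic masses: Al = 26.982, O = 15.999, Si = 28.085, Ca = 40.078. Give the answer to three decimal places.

1.006 Ca apfu

20.26 wt% CaO ÷ 56.077 g/mol = 0.36129 mol, giving 0.36129 Ca and 0.36129 O.
36.46 wt% Al2O3 ÷ 101.961 g/mol = 0.35759 mol, giving 0.71518 Al and 1.07277 O.
43.27 wt% SiO2 ÷ 60.083 g/mol = 0.72017 mol, giving 0.72017 Si and 1.44034 O.
Oxygen sums to 2.87440; scaling by 8/2.87440 = 2.78319 puts the formula on 8 O.
Ca: 0.36129 × 2.78319 = 1.006 atoms per formula unit.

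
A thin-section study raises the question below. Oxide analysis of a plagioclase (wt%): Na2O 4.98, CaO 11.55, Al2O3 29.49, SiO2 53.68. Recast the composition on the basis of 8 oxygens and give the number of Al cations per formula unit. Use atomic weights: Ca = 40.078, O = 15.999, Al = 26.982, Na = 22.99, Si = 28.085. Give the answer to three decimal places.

Na2O: 4.98/61.979 = 0.08035 mol → 0.16070 mol Na, 0.08035 mol O.
CaO: 11.55/56.077 = 0.20597 mol → 0.20597 mol Ca, 0.20597 mol O.
Al2O3: 29.49/101.961 = 0.28923 mol → 0.57846 mol Al, 0.86769 mol O.
SiO2: 53.68/60.083 = 0.89343 mol → 0.89343 mol Si, 1.78686 mol O.
Total oxygen = 2.94087 mol. Normalization factor = 8/2.94087 = 2.72028.
Al per 8 O = 0.57846 × 2.72028 = 1.574.

1.574 Al apfu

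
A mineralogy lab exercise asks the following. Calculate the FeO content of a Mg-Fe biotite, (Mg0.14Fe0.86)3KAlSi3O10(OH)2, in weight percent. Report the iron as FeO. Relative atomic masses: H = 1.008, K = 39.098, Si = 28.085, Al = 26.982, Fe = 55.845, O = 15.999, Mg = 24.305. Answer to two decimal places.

Molar mass of (Mg0.14Fe0.86)3KAlSi3O10(OH)2 = 0.42*24.305 + 2.58*55.845 + 1*39.098 + 1*26.982 + 3*28.085 + 12*15.999 + 2*1.008 = 498.627 g/mol.
Each formula unit contains 2.58 Fe, equivalent to 2.58/1 = 2.5800 mol FeO.
M(FeO) = 1×55.845 + 1×15.999 = 71.844 g/mol.
Mass of FeO per formula unit = 2.5800 × 71.844 = 185.358 g.
FeO wt% = 185.358 / 498.627 × 100 = 37.17%.

37.17 wt%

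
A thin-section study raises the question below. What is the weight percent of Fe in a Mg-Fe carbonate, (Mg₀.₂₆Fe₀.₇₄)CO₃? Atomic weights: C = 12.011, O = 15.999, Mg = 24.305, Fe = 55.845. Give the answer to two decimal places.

Molar mass of (Mg₀.₂₆Fe₀.₇₄)CO₃: 0.26×24.305 + 0.74×55.845 + 1×12.011 + 3×15.999 = 107.653 g/mol.
Mass of Fe per formula unit: 0.74 × 55.845 = 41.325 g.
Weight fraction Fe = 41.325 / 107.653 = 0.3839.

38.39 weight percent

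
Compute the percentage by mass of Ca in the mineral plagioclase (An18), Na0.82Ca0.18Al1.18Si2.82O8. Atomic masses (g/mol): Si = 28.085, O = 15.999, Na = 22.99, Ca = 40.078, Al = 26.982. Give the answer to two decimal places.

M(Na0.82Ca0.18Al1.18Si2.82O8) = 265.096 g/mol.
Ca contributes 0.18 × 40.078 = 7.214 g per mole.
7.214/265.096 = 0.0272 → 2.72%.

2.72 mass %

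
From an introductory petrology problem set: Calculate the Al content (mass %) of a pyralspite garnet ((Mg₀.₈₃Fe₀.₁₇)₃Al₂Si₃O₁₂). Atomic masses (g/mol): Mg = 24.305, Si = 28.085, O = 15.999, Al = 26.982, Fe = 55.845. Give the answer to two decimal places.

12.87 mass %

M((Mg₀.₈₃Fe₀.₁₇)₃Al₂Si₃O₁₂) = 419.207 g/mol.
Al contributes 2 × 26.982 = 53.964 g per mole.
53.964/419.207 = 0.1287 → 12.87%.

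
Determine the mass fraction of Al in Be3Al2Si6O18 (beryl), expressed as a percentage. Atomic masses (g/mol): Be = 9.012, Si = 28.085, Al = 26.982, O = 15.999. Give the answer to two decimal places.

10.04 wt%

Formula mass = 3·9.012 + 2·26.982 + 6·28.085 + 18·15.999 = 537.492 g/mol, of which 53.964 g is Al.
So Al makes up 53.964/537.492 = 0.1004 of the mass, i.e. 10.04%.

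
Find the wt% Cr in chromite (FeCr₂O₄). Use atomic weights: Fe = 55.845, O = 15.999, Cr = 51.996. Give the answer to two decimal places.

46.46 wt%

M(FeCr₂O₄) = 223.833 g/mol.
Cr contributes 2 × 51.996 = 103.992 g per mole.
103.992/223.833 = 0.4646 → 46.46%.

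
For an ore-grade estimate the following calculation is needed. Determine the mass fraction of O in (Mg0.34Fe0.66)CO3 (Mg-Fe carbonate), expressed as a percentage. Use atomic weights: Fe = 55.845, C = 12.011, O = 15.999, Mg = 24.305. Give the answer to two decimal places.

M((Mg0.34Fe0.66)CO3) = 105.129 g/mol.
O contributes 3 × 15.999 = 47.997 g per mole.
47.997/105.129 = 0.4566 → 45.66%.

45.66 wt%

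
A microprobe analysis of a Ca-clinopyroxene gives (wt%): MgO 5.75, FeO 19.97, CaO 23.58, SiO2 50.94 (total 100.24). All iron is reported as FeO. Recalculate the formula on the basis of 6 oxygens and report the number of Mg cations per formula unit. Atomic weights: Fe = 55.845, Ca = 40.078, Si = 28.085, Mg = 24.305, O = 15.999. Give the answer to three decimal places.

MgO (M=40.304): mol = 0.14267; Mg = 0.14267, O = 0.14267.
FeO (M=71.844): mol = 0.27796; Fe = 0.27796, O = 0.27796.
CaO (M=56.077): mol = 0.42049; Ca = 0.42049, O = 0.42049.
SiO2 (M=60.083): mol = 0.84783; Si = 0.84783, O = 1.69566.
ΣO = 2.53678; factor = 6/ΣO = 2.36520.
Mg apfu = 0.14267 × 2.36520 = 0.337.

0.337 Mg apfu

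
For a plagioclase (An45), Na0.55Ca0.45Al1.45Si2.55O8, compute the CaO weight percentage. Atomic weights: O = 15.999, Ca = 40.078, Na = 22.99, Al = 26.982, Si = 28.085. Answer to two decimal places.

9.37 wt%

M(Na0.55Ca0.45Al1.45Si2.55O8) = 269.412 g/mol; M(CaO) = 56.077 g/mol.
Moles CaO per formula unit = 0.45 Ca ÷ 1 = 0.4500.
CaO fraction = (0.4500 × 56.077) / 269.412 = 25.235/269.412 = 0.0937.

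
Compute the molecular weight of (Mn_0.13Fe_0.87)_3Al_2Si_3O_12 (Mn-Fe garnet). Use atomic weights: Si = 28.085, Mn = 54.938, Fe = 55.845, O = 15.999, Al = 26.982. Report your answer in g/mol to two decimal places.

497.39 g/mol

The formula mass is the sum 0.39*54.938 + 2.61*55.845 + 2*26.982 + 3*28.085 + 12*15.999.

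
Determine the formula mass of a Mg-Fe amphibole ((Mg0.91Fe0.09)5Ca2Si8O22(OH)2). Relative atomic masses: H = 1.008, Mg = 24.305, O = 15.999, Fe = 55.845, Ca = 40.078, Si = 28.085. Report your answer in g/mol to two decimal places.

826.55 g/mol

M = 4.55·24.305 + 0.45·55.845 + 2·40.078 + 8·28.085 + 24·15.999 + 2·1.008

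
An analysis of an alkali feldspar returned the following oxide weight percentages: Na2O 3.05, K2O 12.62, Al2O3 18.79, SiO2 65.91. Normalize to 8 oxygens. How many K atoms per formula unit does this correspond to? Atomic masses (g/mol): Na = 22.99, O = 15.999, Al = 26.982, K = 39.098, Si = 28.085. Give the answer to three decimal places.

0.732 K apfu

Na2O (M=61.979): mol = 0.04921; Na = 0.09842, O = 0.04921.
K2O (M=94.195): mol = 0.13398; K = 0.26796, O = 0.13398.
Al2O3 (M=101.961): mol = 0.18429; Al = 0.36858, O = 0.55287.
SiO2 (M=60.083): mol = 1.09698; Si = 1.09698, O = 2.19396.
ΣO = 2.93002; factor = 8/ΣO = 2.73036.
K apfu = 0.26796 × 2.73036 = 0.732.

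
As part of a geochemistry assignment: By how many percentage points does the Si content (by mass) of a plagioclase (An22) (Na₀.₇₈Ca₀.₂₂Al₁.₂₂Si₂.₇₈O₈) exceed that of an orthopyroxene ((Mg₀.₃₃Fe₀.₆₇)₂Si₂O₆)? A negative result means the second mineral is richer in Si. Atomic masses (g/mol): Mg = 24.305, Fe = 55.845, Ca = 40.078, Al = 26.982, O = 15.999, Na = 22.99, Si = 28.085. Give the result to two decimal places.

M(Na₀.₇₈Ca₀.₂₂Al₁.₂₂Si₂.₇₈O₈) = 265.736 g/mol, so wt% Si = 78.076/265.736 × 100 = 29.38%.
M((Mg₀.₃₃Fe₀.₆₇)₂Si₂O₆) = 243.038 g/mol, so wt% Si = 56.170/243.038 × 100 = 23.11%.
29.38 − 23.11 = 6.27 pp.

6.27 percentage points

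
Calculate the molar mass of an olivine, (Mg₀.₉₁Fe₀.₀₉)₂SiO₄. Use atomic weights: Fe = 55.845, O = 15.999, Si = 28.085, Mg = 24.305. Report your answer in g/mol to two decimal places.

M = 1.82·24.305 + 0.18·55.845 + 1·28.085 + 4·15.999

146.37 g/mol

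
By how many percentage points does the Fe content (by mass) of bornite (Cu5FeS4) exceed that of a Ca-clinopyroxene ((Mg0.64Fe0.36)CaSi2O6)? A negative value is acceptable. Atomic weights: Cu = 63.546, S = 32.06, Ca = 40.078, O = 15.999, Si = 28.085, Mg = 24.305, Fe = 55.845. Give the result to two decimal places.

First mineral: 55.845 g Fe in 501.815 g formula = 11.13 wt% Fe.
Second mineral: 20.104 g Fe in 227.901 g formula = 8.82 wt% Fe.
11.13% − 8.82% gives a difference of 2.31 percentage points.

2.31 percentage points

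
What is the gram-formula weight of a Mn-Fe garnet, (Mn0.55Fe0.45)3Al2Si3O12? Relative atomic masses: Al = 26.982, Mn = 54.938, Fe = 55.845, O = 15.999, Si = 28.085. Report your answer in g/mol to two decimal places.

M = 1.65·54.938 + 1.35·55.845 + 2·26.982 + 3·28.085 + 12·15.999

496.25 g/mol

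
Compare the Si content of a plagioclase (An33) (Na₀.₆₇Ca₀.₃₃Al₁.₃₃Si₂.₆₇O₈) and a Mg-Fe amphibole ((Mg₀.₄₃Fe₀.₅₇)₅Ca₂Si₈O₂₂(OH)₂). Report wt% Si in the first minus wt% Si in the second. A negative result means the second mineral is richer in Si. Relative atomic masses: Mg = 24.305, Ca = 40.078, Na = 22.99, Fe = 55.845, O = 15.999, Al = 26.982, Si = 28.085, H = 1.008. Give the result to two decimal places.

Si in Na₀.₆₇Ca₀.₃₃Al₁.₃₃Si₂.₆₇O₈: molar mass 267.494 g/mol; 2.67×28.085 = 74.987 g → 28.03 wt%.
Si in (Mg₀.₄₃Fe₀.₅₇)₅Ca₂Si₈O₂₂(OH)₂: molar mass 902.242 g/mol; 8×28.085 = 224.680 g → 24.90 wt%.
Difference = 28.03 − 24.90 = 3.13 percentage points.

3.13 percentage points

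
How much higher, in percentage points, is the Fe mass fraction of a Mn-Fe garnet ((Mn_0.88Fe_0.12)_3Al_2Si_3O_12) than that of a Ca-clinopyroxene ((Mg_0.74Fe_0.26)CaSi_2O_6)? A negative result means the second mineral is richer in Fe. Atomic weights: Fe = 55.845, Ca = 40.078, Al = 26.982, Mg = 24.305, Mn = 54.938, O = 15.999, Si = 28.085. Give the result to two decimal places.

M((Mn_0.88Fe_0.12)_3Al_2Si_3O_12) = 495.348 g/mol, so wt% Fe = 20.104/495.348 × 100 = 4.06%.
M((Mg_0.74Fe_0.26)CaSi_2O_6) = 224.747 g/mol, so wt% Fe = 14.520/224.747 × 100 = 6.46%.
4.06 − 6.46 = -2.40 pp.

-2.40 percentage points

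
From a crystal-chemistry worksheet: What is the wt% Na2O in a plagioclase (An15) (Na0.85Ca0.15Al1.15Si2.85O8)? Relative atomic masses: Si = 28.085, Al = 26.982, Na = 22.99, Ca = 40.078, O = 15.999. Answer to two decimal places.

9.95 wt%

M(Na0.85Ca0.15Al1.15Si2.85O8) = 264.617 g/mol; M(Na2O) = 61.979 g/mol.
Moles Na2O per formula unit = 0.85 Na ÷ 2 = 0.4250.
Na2O fraction = (0.4250 × 61.979) / 264.617 = 26.341/264.617 = 0.0995.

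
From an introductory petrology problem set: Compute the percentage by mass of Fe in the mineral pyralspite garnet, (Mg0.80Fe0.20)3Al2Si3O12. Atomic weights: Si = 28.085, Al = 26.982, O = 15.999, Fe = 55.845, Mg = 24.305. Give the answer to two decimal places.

7.94 mass %

Formula mass = 2.40*24.305 + 0.60*55.845 + 2*26.982 + 3*28.085 + 12*15.999 = 422.046 g/mol, of which 33.507 g is Fe.
So Fe makes up 33.507/422.046 = 0.0794 of the mass, i.e. 7.94%.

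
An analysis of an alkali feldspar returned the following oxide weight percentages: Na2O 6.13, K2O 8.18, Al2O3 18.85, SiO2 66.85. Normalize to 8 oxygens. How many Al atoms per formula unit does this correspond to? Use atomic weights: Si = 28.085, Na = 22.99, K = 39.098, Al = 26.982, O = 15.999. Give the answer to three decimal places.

0.997 Al apfu

Na2O: 6.13/61.979 = 0.09890 mol → 0.19780 mol Na, 0.09890 mol O.
K2O: 8.18/94.195 = 0.08684 mol → 0.17368 mol K, 0.08684 mol O.
Al2O3: 18.85/101.961 = 0.18487 mol → 0.36974 mol Al, 0.55461 mol O.
SiO2: 66.85/60.083 = 1.11263 mol → 1.11263 mol Si, 2.22526 mol O.
Total oxygen = 2.96561 mol. Normalization factor = 8/2.96561 = 2.69759.
Al per 8 O = 0.36974 × 2.69759 = 0.997.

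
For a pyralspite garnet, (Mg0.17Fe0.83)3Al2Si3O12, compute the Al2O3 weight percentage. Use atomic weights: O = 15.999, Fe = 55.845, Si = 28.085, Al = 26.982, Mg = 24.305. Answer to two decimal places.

21.17 wt%

Formula mass = 481.657 g/mol.
2 Al → 1.0000 mol Al2O3 per formula unit; M(Al2O3) = 101.961, so Al2O3 mass = 101.961 g.
101.961/481.657 × 100 = 21.17 wt%.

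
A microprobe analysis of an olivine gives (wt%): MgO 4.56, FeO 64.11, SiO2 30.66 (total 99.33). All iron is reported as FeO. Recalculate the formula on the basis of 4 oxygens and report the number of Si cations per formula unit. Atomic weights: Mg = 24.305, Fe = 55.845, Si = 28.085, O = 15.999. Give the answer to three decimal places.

4.56 wt% MgO ÷ 40.304 g/mol = 0.11314 mol, giving 0.11314 Mg and 0.11314 O.
64.11 wt% FeO ÷ 71.844 g/mol = 0.89235 mol, giving 0.89235 Fe and 0.89235 O.
30.66 wt% SiO2 ÷ 60.083 g/mol = 0.51029 mol, giving 0.51029 Si and 1.02058 O.
Oxygen sums to 2.02607; scaling by 4/2.02607 = 1.97427 puts the formula on 4 O.
Si: 0.51029 × 1.97427 = 1.007 atoms per formula unit.

1.007 Si apfu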